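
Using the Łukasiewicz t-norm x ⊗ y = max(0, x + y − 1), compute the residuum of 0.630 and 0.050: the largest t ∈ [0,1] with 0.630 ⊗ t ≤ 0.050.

The residuum of the Łukasiewicz t-norm gives the supremum: min(1, 1 − 0.630 + 0.050).
1 − 0.630 + 0.050 = 0.420, so t = min(1, 0.420) = 0.420.
Check: 0.630 ⊗ 0.420 = max(0, 0.050) = 0.050 ≤ 0.050.

0.420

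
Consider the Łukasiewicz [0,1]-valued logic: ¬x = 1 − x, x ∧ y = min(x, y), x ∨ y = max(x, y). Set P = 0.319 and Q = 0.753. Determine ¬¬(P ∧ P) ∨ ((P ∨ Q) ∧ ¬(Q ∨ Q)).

P ∧ P = min(0.319, 0.319) = 0.319
¬(P ∧ P) = 1 − 0.319 = 0.681
¬¬(P ∧ P) = 1 − 0.681 = 0.319
P ∨ Q = max(0.319, 0.753) = 0.753
Q ∨ Q = max(0.753, 0.753) = 0.753
¬(Q ∨ Q) = 1 − 0.753 = 0.247
(P ∨ Q) ∧ ¬(Q ∨ Q) = min(0.753, 0.247) = 0.247
¬¬(P ∧ P) ∨ ((P ∨ Q) ∧ ¬(Q ∨ Q)) = max(0.319, 0.247) = 0.319

0.319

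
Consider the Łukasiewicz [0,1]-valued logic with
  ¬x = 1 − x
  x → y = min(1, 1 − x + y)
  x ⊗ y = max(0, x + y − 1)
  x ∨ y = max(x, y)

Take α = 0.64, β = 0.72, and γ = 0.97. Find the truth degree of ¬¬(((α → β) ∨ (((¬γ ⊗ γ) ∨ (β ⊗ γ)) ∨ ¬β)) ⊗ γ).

0.97

α → β = min(1, 1 − 0.64 + 0.72) = min(1, 1.08) = 1.00
¬γ = 1 − 0.97 = 0.03
¬γ ⊗ γ = max(0, 0.03 + 0.97 − 1) = max(0, 0.00) = 0.00
β ⊗ γ = max(0, 0.72 + 0.97 − 1) = max(0, 0.69) = 0.69
(¬γ ⊗ γ) ∨ (β ⊗ γ) = max(0.00, 0.69) = 0.69
¬β = 1 − 0.72 = 0.28
((¬γ ⊗ γ) ∨ (β ⊗ γ)) ∨ ¬β = max(0.69, 0.28) = 0.69
(α → β) ∨ (((¬γ ⊗ γ) ∨ (β ⊗ γ)) ∨ ¬β) = max(1.00, 0.69) = 1.00
((α → β) ∨ (((¬γ ⊗ γ) ∨ (β ⊗ γ)) ∨ ¬β)) ⊗ γ = max(0, 1.00 + 0.97 − 1) = max(0, 0.97) = 0.97
¬(((α → β) ∨ (((¬γ ⊗ γ) ∨ (β ⊗ γ)) ∨ ¬β)) ⊗ γ) = 1 − 0.97 = 0.03
¬¬(((α → β) ∨ (((¬γ ⊗ γ) ∨ (β ⊗ γ)) ∨ ¬β)) ⊗ γ) = 1 − 0.03 = 0.97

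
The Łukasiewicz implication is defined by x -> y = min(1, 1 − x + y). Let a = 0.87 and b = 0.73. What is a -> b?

0.86

a -> b = min(1, 1 − 0.87 + 0.73) = min(1, 0.86) = 0.86
For comparison, the Gödel implication (1 if x ≤ y else y) would give 0.73.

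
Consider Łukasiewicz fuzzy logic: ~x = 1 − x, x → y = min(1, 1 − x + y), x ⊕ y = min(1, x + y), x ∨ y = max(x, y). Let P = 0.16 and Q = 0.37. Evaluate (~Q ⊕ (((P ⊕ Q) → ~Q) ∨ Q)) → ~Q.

0.63

~Q = 1 − 0.37 = 0.63
P ⊕ Q = min(1, 0.16 + 0.37) = min(1, 0.53) = 0.53
(P ⊕ Q) → ~Q = min(1, 1 − 0.53 + 0.63) = min(1, 1.10) = 1.00
((P ⊕ Q) → ~Q) ∨ Q = max(1.00, 0.37) = 1.00
~Q ⊕ (((P ⊕ Q) → ~Q) ∨ Q) = min(1, 0.63 + 1.00) = min(1, 1.63) = 1.00
(~Q ⊕ (((P ⊕ Q) → ~Q) ∨ Q)) → ~Q = min(1, 1 − 1.00 + 0.63) = min(1, 0.63) = 0.63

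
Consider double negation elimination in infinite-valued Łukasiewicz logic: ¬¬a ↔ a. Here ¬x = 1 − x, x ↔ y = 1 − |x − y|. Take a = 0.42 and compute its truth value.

1.00

¬a = 1 − 0.42 = 0.58
¬¬a = 1 − 0.58 = 0.42
¬¬a ↔ a = 1 − |0.42 − 0.42| = 1 − 0.00 = 1.00
(As expected: always 1 in Ł∞ since negation is involutive.)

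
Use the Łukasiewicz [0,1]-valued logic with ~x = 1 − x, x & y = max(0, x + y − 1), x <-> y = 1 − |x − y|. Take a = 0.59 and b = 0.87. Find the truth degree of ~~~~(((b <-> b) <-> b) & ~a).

b <-> b = 1 − |0.87 − 0.87| = 1 − 0.00 = 1.00
(b <-> b) <-> b = 1 − |1.00 − 0.87| = 1 − 0.13 = 0.87
~a = 1 − 0.59 = 0.41
((b <-> b) <-> b) & ~a = max(0, 0.87 + 0.41 − 1) = max(0, 0.28) = 0.28
~(((b <-> b) <-> b) & ~a) = 1 − 0.28 = 0.72
~~(((b <-> b) <-> b) & ~a) = 1 − 0.72 = 0.28
~~~(((b <-> b) <-> b) & ~a) = 1 − 0.28 = 0.72
~~~~(((b <-> b) <-> b) & ~a) = 1 − 0.72 = 0.28

0.28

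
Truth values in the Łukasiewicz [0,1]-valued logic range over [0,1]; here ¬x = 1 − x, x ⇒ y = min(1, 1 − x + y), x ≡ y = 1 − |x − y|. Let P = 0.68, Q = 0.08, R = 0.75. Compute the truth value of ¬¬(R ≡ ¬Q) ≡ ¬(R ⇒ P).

0.24

¬Q = 1 − 0.08 = 0.92
R ≡ ¬Q = 1 − |0.75 − 0.92| = 1 − 0.17 = 0.83
¬(R ≡ ¬Q) = 1 − 0.83 = 0.17
¬¬(R ≡ ¬Q) = 1 − 0.17 = 0.83
R ⇒ P = min(1, 1 − 0.75 + 0.68) = min(1, 0.93) = 0.93
¬(R ⇒ P) = 1 − 0.93 = 0.07
¬¬(R ≡ ¬Q) ≡ ¬(R ⇒ P) = 1 − |0.83 − 0.07| = 1 − 0.76 = 0.24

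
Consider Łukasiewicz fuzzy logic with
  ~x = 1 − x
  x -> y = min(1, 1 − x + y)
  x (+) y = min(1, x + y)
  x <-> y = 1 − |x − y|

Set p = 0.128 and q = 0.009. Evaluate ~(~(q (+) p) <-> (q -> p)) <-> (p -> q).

q (+) p = min(1, 0.009 + 0.128) = min(1, 0.137) = 0.137
~(q (+) p) = 1 − 0.137 = 0.863
q -> p = min(1, 1 − 0.009 + 0.128) = min(1, 1.119) = 1.000
~(q (+) p) <-> (q -> p) = 1 − |0.863 − 1.000| = 1 − 0.137 = 0.863
~(~(q (+) p) <-> (q -> p)) = 1 − 0.863 = 0.137
p -> q = min(1, 1 − 0.128 + 0.009) = min(1, 0.881) = 0.881
~(~(q (+) p) <-> (q -> p)) <-> (p -> q) = 1 − |0.137 − 0.881| = 1 − 0.744 = 0.256

0.256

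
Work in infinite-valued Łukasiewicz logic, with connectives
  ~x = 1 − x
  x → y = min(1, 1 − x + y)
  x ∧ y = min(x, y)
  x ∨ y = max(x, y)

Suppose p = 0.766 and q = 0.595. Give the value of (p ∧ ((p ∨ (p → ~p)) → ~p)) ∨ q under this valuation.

0.595

~p = 1 − 0.766 = 0.234
p → ~p = min(1, 1 − 0.766 + 0.234) = min(1, 0.468) = 0.468
p ∨ (p → ~p) = max(0.766, 0.468) = 0.766
(p ∨ (p → ~p)) → ~p = min(1, 1 − 0.766 + 0.234) = min(1, 0.468) = 0.468
p ∧ ((p ∨ (p → ~p)) → ~p) = min(0.766, 0.468) = 0.468
(p ∧ ((p ∨ (p → ~p)) → ~p)) ∨ q = max(0.468, 0.595) = 0.595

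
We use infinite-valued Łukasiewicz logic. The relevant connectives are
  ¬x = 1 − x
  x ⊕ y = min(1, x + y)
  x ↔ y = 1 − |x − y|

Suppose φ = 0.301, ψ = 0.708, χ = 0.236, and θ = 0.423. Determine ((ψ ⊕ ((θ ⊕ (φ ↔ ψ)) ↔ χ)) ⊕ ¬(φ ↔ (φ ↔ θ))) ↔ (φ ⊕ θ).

0.724

φ ↔ ψ = 1 − |0.301 − 0.708| = 1 − 0.407 = 0.593
θ ⊕ (φ ↔ ψ) = min(1, 0.423 + 0.593) = min(1, 1.016) = 1.000
(θ ⊕ (φ ↔ ψ)) ↔ χ = 1 − |1.000 − 0.236| = 1 − 0.764 = 0.236
ψ ⊕ ((θ ⊕ (φ ↔ ψ)) ↔ χ) = min(1, 0.708 + 0.236) = min(1, 0.944) = 0.944
φ ↔ θ = 1 − |0.301 − 0.423| = 1 − 0.122 = 0.878
φ ↔ (φ ↔ θ) = 1 − |0.301 − 0.878| = 1 − 0.577 = 0.423
¬(φ ↔ (φ ↔ θ)) = 1 − 0.423 = 0.577
(ψ ⊕ ((θ ⊕ (φ ↔ ψ)) ↔ χ)) ⊕ ¬(φ ↔ (φ ↔ θ)) = min(1, 0.944 + 0.577) = min(1, 1.521) = 1.000
φ ⊕ θ = min(1, 0.301 + 0.423) = min(1, 0.724) = 0.724
((ψ ⊕ ((θ ⊕ (φ ↔ ψ)) ↔ χ)) ⊕ ¬(φ ↔ (φ ↔ θ))) ↔ (φ ⊕ θ) = 1 − |1.000 − 0.724| = 1 − 0.276 = 0.724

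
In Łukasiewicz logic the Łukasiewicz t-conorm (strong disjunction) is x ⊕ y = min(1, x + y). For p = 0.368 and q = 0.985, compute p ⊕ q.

p ⊕ q = min(1, 0.368 + 0.985) = min(1, 1.353) = 1.000
For comparison, the Gödel t-conorm max(x, y) would give 0.985.

1.000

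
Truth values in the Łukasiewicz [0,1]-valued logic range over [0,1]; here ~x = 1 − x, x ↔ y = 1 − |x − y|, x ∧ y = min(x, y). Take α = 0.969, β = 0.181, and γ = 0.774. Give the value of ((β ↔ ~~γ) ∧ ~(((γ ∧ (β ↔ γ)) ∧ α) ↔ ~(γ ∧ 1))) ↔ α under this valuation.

0.212

~γ = 1 − 0.774 = 0.226
~~γ = 1 − 0.226 = 0.774
β ↔ ~~γ = 1 − |0.181 − 0.774| = 1 − 0.593 = 0.407
β ↔ γ = 1 − |0.181 − 0.774| = 1 − 0.593 = 0.407
γ ∧ (β ↔ γ) = min(0.774, 0.407) = 0.407
(γ ∧ (β ↔ γ)) ∧ α = min(0.407, 0.969) = 0.407
γ ∧ 1 = min(0.774, 1.000) = 0.774
~(γ ∧ 1) = 1 − 0.774 = 0.226
((γ ∧ (β ↔ γ)) ∧ α) ↔ ~(γ ∧ 1) = 1 − |0.407 − 0.226| = 1 − 0.181 = 0.819
~(((γ ∧ (β ↔ γ)) ∧ α) ↔ ~(γ ∧ 1)) = 1 − 0.819 = 0.181
(β ↔ ~~γ) ∧ ~(((γ ∧ (β ↔ γ)) ∧ α) ↔ ~(γ ∧ 1)) = min(0.407, 0.181) = 0.181
((β ↔ ~~γ) ∧ ~(((γ ∧ (β ↔ γ)) ∧ α) ↔ ~(γ ∧ 1))) ↔ α = 1 − |0.181 − 0.969| = 1 − 0.788 = 0.212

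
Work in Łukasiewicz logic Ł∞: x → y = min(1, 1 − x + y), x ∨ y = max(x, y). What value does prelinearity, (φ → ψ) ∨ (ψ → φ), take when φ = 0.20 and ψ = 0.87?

φ → ψ = min(1, 1 − 0.20 + 0.87) = min(1, 1.67) = 1.00
ψ → φ = min(1, 1 − 0.87 + 0.20) = min(1, 0.33) = 0.33
(φ → ψ) ∨ (ψ → φ) = max(1.00, 0.33) = 1.00
(As expected: a Ł∞-tautology — holds in every MV-chain.)

1.00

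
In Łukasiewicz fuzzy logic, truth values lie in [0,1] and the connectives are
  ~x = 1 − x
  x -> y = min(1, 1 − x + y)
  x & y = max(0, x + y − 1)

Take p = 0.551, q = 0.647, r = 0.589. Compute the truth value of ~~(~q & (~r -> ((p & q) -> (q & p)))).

0.353

~q = 1 − 0.647 = 0.353
~r = 1 − 0.589 = 0.411
p & q = max(0, 0.551 + 0.647 − 1) = max(0, 0.198) = 0.198
q & p = max(0, 0.647 + 0.551 − 1) = max(0, 0.198) = 0.198
(p & q) -> (q & p) = min(1, 1 − 0.198 + 0.198) = min(1, 1.000) = 1.000
~r -> ((p & q) -> (q & p)) = min(1, 1 − 0.411 + 1.000) = min(1, 1.589) = 1.000
~q & (~r -> ((p & q) -> (q & p))) = max(0, 0.353 + 1.000 − 1) = max(0, 0.353) = 0.353
~(~q & (~r -> ((p & q) -> (q & p)))) = 1 − 0.353 = 0.647
~~(~q & (~r -> ((p & q) -> (q & p)))) = 1 − 0.647 = 0.353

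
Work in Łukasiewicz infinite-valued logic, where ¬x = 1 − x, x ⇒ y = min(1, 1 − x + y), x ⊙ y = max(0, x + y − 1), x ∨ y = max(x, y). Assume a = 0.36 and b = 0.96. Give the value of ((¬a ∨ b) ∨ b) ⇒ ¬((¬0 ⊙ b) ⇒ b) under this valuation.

0.04

¬a = 1 − 0.36 = 0.64
¬a ∨ b = max(0.64, 0.96) = 0.96
(¬a ∨ b) ∨ b = max(0.96, 0.96) = 0.96
¬0 = 1 − 0.00 = 1.00
¬0 ⊙ b = max(0, 1.00 + 0.96 − 1) = max(0, 0.96) = 0.96
(¬0 ⊙ b) ⇒ b = min(1, 1 − 0.96 + 0.96) = min(1, 1.00) = 1.00
¬((¬0 ⊙ b) ⇒ b) = 1 − 1.00 = 0.00
((¬a ∨ b) ∨ b) ⇒ ¬((¬0 ⊙ b) ⇒ b) = min(1, 1 − 0.96 + 0.00) = min(1, 0.04) = 0.04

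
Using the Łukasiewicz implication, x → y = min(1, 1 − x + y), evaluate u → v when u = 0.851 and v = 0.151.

u → v = min(1, 1 − 0.851 + 0.151) = min(1, 0.300) = 0.300
For comparison, the Gödel implication (1 if x ≤ y else y) would give 0.151.

0.300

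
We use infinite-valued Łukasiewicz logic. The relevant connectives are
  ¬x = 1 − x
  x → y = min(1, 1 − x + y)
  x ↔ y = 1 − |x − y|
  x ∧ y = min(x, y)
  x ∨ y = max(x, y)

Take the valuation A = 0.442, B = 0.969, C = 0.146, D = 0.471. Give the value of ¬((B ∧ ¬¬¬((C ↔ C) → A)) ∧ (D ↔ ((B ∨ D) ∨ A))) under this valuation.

0.498

C ↔ C = 1 − |0.146 − 0.146| = 1 − 0.000 = 1.000
(C ↔ C) → A = min(1, 1 − 1.000 + 0.442) = min(1, 0.442) = 0.442
¬((C ↔ C) → A) = 1 − 0.442 = 0.558
¬¬((C ↔ C) → A) = 1 − 0.558 = 0.442
¬¬¬((C ↔ C) → A) = 1 − 0.442 = 0.558
B ∧ ¬¬¬((C ↔ C) → A) = min(0.969, 0.558) = 0.558
B ∨ D = max(0.969, 0.471) = 0.969
(B ∨ D) ∨ A = max(0.969, 0.442) = 0.969
D ↔ ((B ∨ D) ∨ A) = 1 − |0.471 − 0.969| = 1 − 0.498 = 0.502
(B ∧ ¬¬¬((C ↔ C) → A)) ∧ (D ↔ ((B ∨ D) ∨ A)) = min(0.558, 0.502) = 0.502
¬((B ∧ ¬¬¬((C ↔ C) → A)) ∧ (D ↔ ((B ∨ D) ∨ A))) = 1 − 0.502 = 0.498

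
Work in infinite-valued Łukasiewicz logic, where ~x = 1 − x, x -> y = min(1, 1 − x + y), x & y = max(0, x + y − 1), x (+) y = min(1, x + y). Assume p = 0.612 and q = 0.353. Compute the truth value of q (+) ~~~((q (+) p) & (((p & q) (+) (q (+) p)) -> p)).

q (+) p = min(1, 0.353 + 0.612) = min(1, 0.965) = 0.965
p & q = max(0, 0.612 + 0.353 − 1) = max(0, -0.035) = 0.000
(p & q) (+) (q (+) p) = min(1, 0.000 + 0.965) = min(1, 0.965) = 0.965
((p & q) (+) (q (+) p)) -> p = min(1, 1 − 0.965 + 0.612) = min(1, 0.647) = 0.647
(q (+) p) & (((p & q) (+) (q (+) p)) -> p) = max(0, 0.965 + 0.647 − 1) = max(0, 0.612) = 0.612
~((q (+) p) & (((p & q) (+) (q (+) p)) -> p)) = 1 − 0.612 = 0.388
~~((q (+) p) & (((p & q) (+) (q (+) p)) -> p)) = 1 − 0.388 = 0.612
~~~((q (+) p) & (((p & q) (+) (q (+) p)) -> p)) = 1 − 0.612 = 0.388
q (+) ~~~((q (+) p) & (((p & q) (+) (q (+) p)) -> p)) = min(1, 0.353 + 0.388) = min(1, 0.741) = 0.741

0.741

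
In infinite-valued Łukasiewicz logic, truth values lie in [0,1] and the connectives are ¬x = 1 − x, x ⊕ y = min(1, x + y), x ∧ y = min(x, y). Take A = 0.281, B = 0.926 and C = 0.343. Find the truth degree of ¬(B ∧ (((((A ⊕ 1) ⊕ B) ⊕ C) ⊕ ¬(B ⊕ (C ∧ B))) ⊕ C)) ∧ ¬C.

A ⊕ 1 = min(1, 0.281 + 1.000) = min(1, 1.281) = 1.000
(A ⊕ 1) ⊕ B = min(1, 1.000 + 0.926) = min(1, 1.926) = 1.000
((A ⊕ 1) ⊕ B) ⊕ C = min(1, 1.000 + 0.343) = min(1, 1.343) = 1.000
C ∧ B = min(0.343, 0.926) = 0.343
B ⊕ (C ∧ B) = min(1, 0.926 + 0.343) = min(1, 1.269) = 1.000
¬(B ⊕ (C ∧ B)) = 1 − 1.000 = 0.000
(((A ⊕ 1) ⊕ B) ⊕ C) ⊕ ¬(B ⊕ (C ∧ B)) = min(1, 1.000 + 0.000) = min(1, 1.000) = 1.000
((((A ⊕ 1) ⊕ B) ⊕ C) ⊕ ¬(B ⊕ (C ∧ B))) ⊕ C = min(1, 1.000 + 0.343) = min(1, 1.343) = 1.000
B ∧ (((((A ⊕ 1) ⊕ B) ⊕ C) ⊕ ¬(B ⊕ (C ∧ B))) ⊕ C) = min(0.926, 1.000) = 0.926
¬(B ∧ (((((A ⊕ 1) ⊕ B) ⊕ C) ⊕ ¬(B ⊕ (C ∧ B))) ⊕ C)) = 1 − 0.926 = 0.074
¬C = 1 − 0.343 = 0.657
¬(B ∧ (((((A ⊕ 1) ⊕ B) ⊕ C) ⊕ ¬(B ⊕ (C ∧ B))) ⊕ C)) ∧ ¬C = min(0.074, 0.657) = 0.074

0.074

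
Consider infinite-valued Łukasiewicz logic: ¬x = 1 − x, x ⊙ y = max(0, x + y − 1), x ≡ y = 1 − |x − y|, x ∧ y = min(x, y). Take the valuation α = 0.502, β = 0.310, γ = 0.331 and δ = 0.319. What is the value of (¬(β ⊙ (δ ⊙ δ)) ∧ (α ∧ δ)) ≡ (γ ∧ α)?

δ ⊙ δ = max(0, 0.319 + 0.319 − 1) = max(0, -0.362) = 0.000
β ⊙ (δ ⊙ δ) = max(0, 0.310 + 0.000 − 1) = max(0, -0.690) = 0.000
¬(β ⊙ (δ ⊙ δ)) = 1 − 0.000 = 1.000
α ∧ δ = min(0.502, 0.319) = 0.319
¬(β ⊙ (δ ⊙ δ)) ∧ (α ∧ δ) = min(1.000, 0.319) = 0.319
γ ∧ α = min(0.331, 0.502) = 0.331
(¬(β ⊙ (δ ⊙ δ)) ∧ (α ∧ δ)) ≡ (γ ∧ α) = 1 − |0.319 − 0.331| = 1 − 0.012 = 0.988

0.988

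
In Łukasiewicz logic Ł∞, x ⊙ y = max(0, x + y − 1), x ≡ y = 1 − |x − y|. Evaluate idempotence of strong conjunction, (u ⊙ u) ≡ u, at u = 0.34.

u ⊙ u = max(0, 0.34 + 0.34 − 1) = max(0, -0.32) = 0.00
(u ⊙ u) ≡ u = 1 − |0.00 − 0.34| = 1 − 0.34 = 0.66
(The value 0.66 < 1 shows this instance is not satisfied; fails in Ł∞ since a ⊗ a = max(0, 2a−1) ≠ a in general.)

0.66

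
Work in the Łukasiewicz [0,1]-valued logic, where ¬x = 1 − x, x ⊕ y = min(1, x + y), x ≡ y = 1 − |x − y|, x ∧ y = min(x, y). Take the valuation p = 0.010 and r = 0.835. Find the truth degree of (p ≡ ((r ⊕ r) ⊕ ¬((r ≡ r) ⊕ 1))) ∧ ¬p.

r ⊕ r = min(1, 0.835 + 0.835) = min(1, 1.670) = 1.000
r ≡ r = 1 − |0.835 − 0.835| = 1 − 0.000 = 1.000
(r ≡ r) ⊕ 1 = min(1, 1.000 + 1.000) = min(1, 2.000) = 1.000
¬((r ≡ r) ⊕ 1) = 1 − 1.000 = 0.000
(r ⊕ r) ⊕ ¬((r ≡ r) ⊕ 1) = min(1, 1.000 + 0.000) = min(1, 1.000) = 1.000
p ≡ ((r ⊕ r) ⊕ ¬((r ≡ r) ⊕ 1)) = 1 − |0.010 − 1.000| = 1 − 0.990 = 0.010
¬p = 1 − 0.010 = 0.990
(p ≡ ((r ⊕ r) ⊕ ¬((r ≡ r) ⊕ 1))) ∧ ¬p = min(0.010, 0.990) = 0.010

0.010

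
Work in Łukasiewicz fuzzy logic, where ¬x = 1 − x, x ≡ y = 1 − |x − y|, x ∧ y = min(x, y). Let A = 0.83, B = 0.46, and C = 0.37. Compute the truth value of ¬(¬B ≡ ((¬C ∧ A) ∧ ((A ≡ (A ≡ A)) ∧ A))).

¬B = 1 − 0.46 = 0.54
¬C = 1 − 0.37 = 0.63
¬C ∧ A = min(0.63, 0.83) = 0.63
A ≡ A = 1 − |0.83 − 0.83| = 1 − 0.00 = 1.00
A ≡ (A ≡ A) = 1 − |0.83 − 1.00| = 1 − 0.17 = 0.83
(A ≡ (A ≡ A)) ∧ A = min(0.83, 0.83) = 0.83
(¬C ∧ A) ∧ ((A ≡ (A ≡ A)) ∧ A) = min(0.63, 0.83) = 0.63
¬B ≡ ((¬C ∧ A) ∧ ((A ≡ (A ≡ A)) ∧ A)) = 1 − |0.54 − 0.63| = 1 − 0.09 = 0.91
¬(¬B ≡ ((¬C ∧ A) ∧ ((A ≡ (A ≡ A)) ∧ A))) = 1 − 0.91 = 0.09

0.09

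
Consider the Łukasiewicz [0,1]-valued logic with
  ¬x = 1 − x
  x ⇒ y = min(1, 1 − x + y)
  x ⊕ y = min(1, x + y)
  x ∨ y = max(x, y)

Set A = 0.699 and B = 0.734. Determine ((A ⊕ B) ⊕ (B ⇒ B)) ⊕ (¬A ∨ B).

1.000

A ⊕ B = min(1, 0.699 + 0.734) = min(1, 1.433) = 1.000
B ⇒ B = min(1, 1 − 0.734 + 0.734) = min(1, 1.000) = 1.000
(A ⊕ B) ⊕ (B ⇒ B) = min(1, 1.000 + 1.000) = min(1, 2.000) = 1.000
¬A = 1 − 0.699 = 0.301
¬A ∨ B = max(0.301, 0.734) = 0.734
((A ⊕ B) ⊕ (B ⇒ B)) ⊕ (¬A ∨ B) = min(1, 1.000 + 0.734) = min(1, 1.734) = 1.000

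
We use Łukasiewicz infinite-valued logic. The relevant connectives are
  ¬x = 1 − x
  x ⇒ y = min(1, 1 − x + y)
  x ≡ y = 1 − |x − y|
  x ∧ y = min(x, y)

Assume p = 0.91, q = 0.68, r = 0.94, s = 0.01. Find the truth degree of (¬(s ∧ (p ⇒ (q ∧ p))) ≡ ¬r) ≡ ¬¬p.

q ∧ p = min(0.68, 0.91) = 0.68
p ⇒ (q ∧ p) = min(1, 1 − 0.91 + 0.68) = min(1, 0.77) = 0.77
s ∧ (p ⇒ (q ∧ p)) = min(0.01, 0.77) = 0.01
¬(s ∧ (p ⇒ (q ∧ p))) = 1 − 0.01 = 0.99
¬r = 1 − 0.94 = 0.06
¬(s ∧ (p ⇒ (q ∧ p))) ≡ ¬r = 1 − |0.99 − 0.06| = 1 − 0.93 = 0.07
¬p = 1 − 0.91 = 0.09
¬¬p = 1 − 0.09 = 0.91
(¬(s ∧ (p ⇒ (q ∧ p))) ≡ ¬r) ≡ ¬¬p = 1 − |0.07 − 0.91| = 1 − 0.84 = 0.16

0.16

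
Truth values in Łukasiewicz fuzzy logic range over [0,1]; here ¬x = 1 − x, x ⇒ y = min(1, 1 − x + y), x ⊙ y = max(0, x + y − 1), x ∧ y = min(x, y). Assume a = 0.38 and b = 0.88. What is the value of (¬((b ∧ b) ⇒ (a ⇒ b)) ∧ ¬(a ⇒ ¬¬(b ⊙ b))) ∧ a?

b ∧ b = min(0.88, 0.88) = 0.88
a ⇒ b = min(1, 1 − 0.38 + 0.88) = min(1, 1.50) = 1.00
(b ∧ b) ⇒ (a ⇒ b) = min(1, 1 − 0.88 + 1.00) = min(1, 1.12) = 1.00
¬((b ∧ b) ⇒ (a ⇒ b)) = 1 − 1.00 = 0.00
b ⊙ b = max(0, 0.88 + 0.88 − 1) = max(0, 0.76) = 0.76
¬(b ⊙ b) = 1 − 0.76 = 0.24
¬¬(b ⊙ b) = 1 − 0.24 = 0.76
a ⇒ ¬¬(b ⊙ b) = min(1, 1 − 0.38 + 0.76) = min(1, 1.38) = 1.00
¬(a ⇒ ¬¬(b ⊙ b)) = 1 − 1.00 = 0.00
¬((b ∧ b) ⇒ (a ⇒ b)) ∧ ¬(a ⇒ ¬¬(b ⊙ b)) = min(0.00, 0.00) = 0.00
(¬((b ∧ b) ⇒ (a ⇒ b)) ∧ ¬(a ⇒ ¬¬(b ⊙ b))) ∧ a = min(0.00, 0.38) = 0.00

0.00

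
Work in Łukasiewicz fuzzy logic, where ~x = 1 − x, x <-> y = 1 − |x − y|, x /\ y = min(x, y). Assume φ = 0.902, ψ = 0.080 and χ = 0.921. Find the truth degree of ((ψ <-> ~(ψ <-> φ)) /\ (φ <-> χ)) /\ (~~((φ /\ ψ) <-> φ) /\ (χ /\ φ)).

ψ <-> φ = 1 − |0.080 − 0.902| = 1 − 0.822 = 0.178
~(ψ <-> φ) = 1 − 0.178 = 0.822
ψ <-> ~(ψ <-> φ) = 1 − |0.080 − 0.822| = 1 − 0.742 = 0.258
φ <-> χ = 1 − |0.902 − 0.921| = 1 − 0.019 = 0.981
(ψ <-> ~(ψ <-> φ)) /\ (φ <-> χ) = min(0.258, 0.981) = 0.258
φ /\ ψ = min(0.902, 0.080) = 0.080
(φ /\ ψ) <-> φ = 1 − |0.080 − 0.902| = 1 − 0.822 = 0.178
~((φ /\ ψ) <-> φ) = 1 − 0.178 = 0.822
~~((φ /\ ψ) <-> φ) = 1 − 0.822 = 0.178
χ /\ φ = min(0.921, 0.902) = 0.902
~~((φ /\ ψ) <-> φ) /\ (χ /\ φ) = min(0.178, 0.902) = 0.178
((ψ <-> ~(ψ <-> φ)) /\ (φ <-> χ)) /\ (~~((φ /\ ψ) <-> φ) /\ (χ /\ φ)) = min(0.258, 0.178) = 0.178

0.178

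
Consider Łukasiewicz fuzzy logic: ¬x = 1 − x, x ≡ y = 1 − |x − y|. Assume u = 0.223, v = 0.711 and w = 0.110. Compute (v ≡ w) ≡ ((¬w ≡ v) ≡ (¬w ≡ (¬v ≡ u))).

v ≡ w = 1 − |0.711 − 0.110| = 1 − 0.601 = 0.399
¬w = 1 − 0.110 = 0.890
¬w ≡ v = 1 − |0.890 − 0.711| = 1 − 0.179 = 0.821
¬v = 1 − 0.711 = 0.289
¬v ≡ u = 1 − |0.289 − 0.223| = 1 − 0.066 = 0.934
¬w ≡ (¬v ≡ u) = 1 − |0.890 − 0.934| = 1 − 0.044 = 0.956
(¬w ≡ v) ≡ (¬w ≡ (¬v ≡ u)) = 1 − |0.821 − 0.956| = 1 − 0.135 = 0.865
(v ≡ w) ≡ ((¬w ≡ v) ≡ (¬w ≡ (¬v ≡ u))) = 1 − |0.399 − 0.865| = 1 − 0.466 = 0.534

0.534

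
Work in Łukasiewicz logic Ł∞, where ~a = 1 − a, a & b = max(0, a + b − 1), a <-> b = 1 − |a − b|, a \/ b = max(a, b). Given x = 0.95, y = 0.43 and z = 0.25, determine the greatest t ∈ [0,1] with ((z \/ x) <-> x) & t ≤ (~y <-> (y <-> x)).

z \/ x = max(0.25, 0.95) = 0.95
(z \/ x) <-> x = 1 − |0.95 − 0.95| = 1 − 0.00 = 1.00
So the left factor is (z \/ x) <-> x = 1.00.
~y = 1 − 0.43 = 0.57
y <-> x = 1 − |0.43 − 0.95| = 1 − 0.52 = 0.48
~y <-> (y <-> x) = 1 − |0.57 − 0.48| = 1 − 0.09 = 0.91
So the right-hand bound is ~y <-> (y <-> x) = 0.91.
The residuum of the Łukasiewicz t-norm gives the supremum: min(1, 1 − 1.00 + 0.91).
1 − 1.00 + 0.91 = 0.91, so t = min(1, 0.91) = 0.91.
Check: 1.00 & 0.91 = max(0, 0.91) = 0.91 ≤ 0.91.

0.91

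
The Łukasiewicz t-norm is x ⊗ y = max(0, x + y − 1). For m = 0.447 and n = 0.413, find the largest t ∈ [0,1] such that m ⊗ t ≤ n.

0.966

The residuum of the Łukasiewicz t-norm gives the supremum: min(1, 1 − 0.447 + 0.413).
1 − 0.447 + 0.413 = 0.966, so t = min(1, 0.966) = 0.966.
Check: 0.447 ⊗ 0.966 = max(0, 0.413) = 0.413 ≤ 0.413.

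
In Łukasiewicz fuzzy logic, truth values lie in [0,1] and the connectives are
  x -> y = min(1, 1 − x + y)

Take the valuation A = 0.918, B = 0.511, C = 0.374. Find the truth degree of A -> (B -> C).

B -> C = min(1, 1 − 0.511 + 0.374) = min(1, 0.863) = 0.863
A -> (B -> C) = min(1, 1 − 0.918 + 0.863) = min(1, 0.945) = 0.945

0.945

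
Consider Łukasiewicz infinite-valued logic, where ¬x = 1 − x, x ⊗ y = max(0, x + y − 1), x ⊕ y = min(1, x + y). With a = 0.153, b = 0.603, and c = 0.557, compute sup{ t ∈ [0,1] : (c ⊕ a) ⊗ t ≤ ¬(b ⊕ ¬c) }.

0.290

c ⊕ a = min(1, 0.557 + 0.153) = min(1, 0.710) = 0.710
So the left factor is c ⊕ a = 0.710.
¬c = 1 − 0.557 = 0.443
b ⊕ ¬c = min(1, 0.603 + 0.443) = min(1, 1.046) = 1.000
¬(b ⊕ ¬c) = 1 − 1.000 = 0.000
So the right-hand bound is ¬(b ⊕ ¬c) = 0.000.
The residuum of the Łukasiewicz t-norm gives the supremum: min(1, 1 − 0.710 + 0.000).
1 − 0.710 + 0.000 = 0.290, so t = min(1, 0.290) = 0.290.
Check: 0.710 ⊗ 0.290 = max(0, 0.000) = 0.000 ≤ 0.000.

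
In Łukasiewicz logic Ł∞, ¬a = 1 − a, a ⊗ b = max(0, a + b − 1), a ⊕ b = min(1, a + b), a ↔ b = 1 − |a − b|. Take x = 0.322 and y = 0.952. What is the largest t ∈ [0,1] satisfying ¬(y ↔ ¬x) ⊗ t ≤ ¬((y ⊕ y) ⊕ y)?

0.726

¬x = 1 − 0.322 = 0.678
y ↔ ¬x = 1 − |0.952 − 0.678| = 1 − 0.274 = 0.726
¬(y ↔ ¬x) = 1 − 0.726 = 0.274
So the left factor is ¬(y ↔ ¬x) = 0.274.
y ⊕ y = min(1, 0.952 + 0.952) = min(1, 1.904) = 1.000
(y ⊕ y) ⊕ y = min(1, 1.000 + 0.952) = min(1, 1.952) = 1.000
¬((y ⊕ y) ⊕ y) = 1 − 1.000 = 0.000
So the right-hand bound is ¬((y ⊕ y) ⊕ y) = 0.000.
The residuum of the Łukasiewicz t-norm gives the supremum: min(1, 1 − 0.274 + 0.000).
1 − 0.274 + 0.000 = 0.726, so t = min(1, 0.726) = 0.726.
Check: 0.274 ⊗ 0.726 = max(0, 0.000) = 0.000 ≤ 0.000.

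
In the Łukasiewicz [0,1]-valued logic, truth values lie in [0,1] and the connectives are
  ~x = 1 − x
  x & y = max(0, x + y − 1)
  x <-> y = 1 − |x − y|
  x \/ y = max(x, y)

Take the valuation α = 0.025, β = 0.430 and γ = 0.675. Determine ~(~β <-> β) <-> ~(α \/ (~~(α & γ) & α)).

~β = 1 − 0.430 = 0.570
~β <-> β = 1 − |0.570 − 0.430| = 1 − 0.140 = 0.860
~(~β <-> β) = 1 − 0.860 = 0.140
α & γ = max(0, 0.025 + 0.675 − 1) = max(0, -0.300) = 0.000
~(α & γ) = 1 − 0.000 = 1.000
~~(α & γ) = 1 − 1.000 = 0.000
~~(α & γ) & α = max(0, 0.000 + 0.025 − 1) = max(0, -0.975) = 0.000
α \/ (~~(α & γ) & α) = max(0.025, 0.000) = 0.025
~(α \/ (~~(α & γ) & α)) = 1 − 0.025 = 0.975
~(~β <-> β) <-> ~(α \/ (~~(α & γ) & α)) = 1 − |0.140 − 0.975| = 1 − 0.835 = 0.165

0.165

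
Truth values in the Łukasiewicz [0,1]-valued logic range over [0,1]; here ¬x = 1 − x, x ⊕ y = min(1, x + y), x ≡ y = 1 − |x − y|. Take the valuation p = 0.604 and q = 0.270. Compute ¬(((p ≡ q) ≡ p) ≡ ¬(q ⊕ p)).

0.812

p ≡ q = 1 − |0.604 − 0.270| = 1 − 0.334 = 0.666
(p ≡ q) ≡ p = 1 − |0.666 − 0.604| = 1 − 0.062 = 0.938
q ⊕ p = min(1, 0.270 + 0.604) = min(1, 0.874) = 0.874
¬(q ⊕ p) = 1 − 0.874 = 0.126
((p ≡ q) ≡ p) ≡ ¬(q ⊕ p) = 1 − |0.938 − 0.126| = 1 − 0.812 = 0.188
¬(((p ≡ q) ≡ p) ≡ ¬(q ⊕ p)) = 1 − 0.188 = 0.812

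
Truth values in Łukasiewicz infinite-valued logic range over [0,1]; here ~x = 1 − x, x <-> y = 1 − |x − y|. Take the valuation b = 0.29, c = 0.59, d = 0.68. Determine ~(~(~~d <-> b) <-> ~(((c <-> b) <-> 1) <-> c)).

~d = 1 − 0.68 = 0.32
~~d = 1 − 0.32 = 0.68
~~d <-> b = 1 − |0.68 − 0.29| = 1 − 0.39 = 0.61
~(~~d <-> b) = 1 − 0.61 = 0.39
c <-> b = 1 − |0.59 − 0.29| = 1 − 0.30 = 0.70
(c <-> b) <-> 1 = 1 − |0.70 − 1.00| = 1 − 0.30 = 0.70
((c <-> b) <-> 1) <-> c = 1 − |0.70 − 0.59| = 1 − 0.11 = 0.89
~(((c <-> b) <-> 1) <-> c) = 1 − 0.89 = 0.11
~(~~d <-> b) <-> ~(((c <-> b) <-> 1) <-> c) = 1 − |0.39 − 0.11| = 1 − 0.28 = 0.72
~(~(~~d <-> b) <-> ~(((c <-> b) <-> 1) <-> c)) = 1 − 0.72 = 0.28

0.28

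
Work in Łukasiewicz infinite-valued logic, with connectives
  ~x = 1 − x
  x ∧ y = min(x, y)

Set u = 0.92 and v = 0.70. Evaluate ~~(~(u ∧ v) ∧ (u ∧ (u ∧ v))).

0.30

u ∧ v = min(0.92, 0.70) = 0.70
~(u ∧ v) = 1 − 0.70 = 0.30
u ∧ (u ∧ v) = min(0.92, 0.70) = 0.70
~(u ∧ v) ∧ (u ∧ (u ∧ v)) = min(0.30, 0.70) = 0.30
~(~(u ∧ v) ∧ (u ∧ (u ∧ v))) = 1 − 0.30 = 0.70
~~(~(u ∧ v) ∧ (u ∧ (u ∧ v))) = 1 − 0.70 = 0.30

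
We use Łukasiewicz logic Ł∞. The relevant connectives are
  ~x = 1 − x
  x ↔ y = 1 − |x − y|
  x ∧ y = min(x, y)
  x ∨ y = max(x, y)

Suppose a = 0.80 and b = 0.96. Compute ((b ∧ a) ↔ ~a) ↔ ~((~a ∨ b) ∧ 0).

b ∧ a = min(0.96, 0.80) = 0.80
~a = 1 − 0.80 = 0.20
(b ∧ a) ↔ ~a = 1 − |0.80 − 0.20| = 1 − 0.60 = 0.40
~a ∨ b = max(0.20, 0.96) = 0.96
(~a ∨ b) ∧ 0 = min(0.96, 0.00) = 0.00
~((~a ∨ b) ∧ 0) = 1 − 0.00 = 1.00
((b ∧ a) ↔ ~a) ↔ ~((~a ∨ b) ∧ 0) = 1 − |0.40 − 1.00| = 1 − 0.60 = 0.40

0.40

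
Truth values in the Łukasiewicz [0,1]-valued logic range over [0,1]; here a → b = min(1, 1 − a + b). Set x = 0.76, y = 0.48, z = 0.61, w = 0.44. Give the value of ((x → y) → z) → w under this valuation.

x → y = min(1, 1 − 0.76 + 0.48) = min(1, 0.72) = 0.72
(x → y) → z = min(1, 1 − 0.72 + 0.61) = min(1, 0.89) = 0.89
((x → y) → z) → w = min(1, 1 − 0.89 + 0.44) = min(1, 0.55) = 0.55

0.55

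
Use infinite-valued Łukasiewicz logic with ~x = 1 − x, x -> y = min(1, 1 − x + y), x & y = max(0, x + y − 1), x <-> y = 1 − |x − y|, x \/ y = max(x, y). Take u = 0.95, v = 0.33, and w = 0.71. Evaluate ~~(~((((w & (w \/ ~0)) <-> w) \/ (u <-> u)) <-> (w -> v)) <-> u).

~0 = 1 − 0.00 = 1.00
w \/ ~0 = max(0.71, 1.00) = 1.00
w & (w \/ ~0) = max(0, 0.71 + 1.00 − 1) = max(0, 0.71) = 0.71
(w & (w \/ ~0)) <-> w = 1 − |0.71 − 0.71| = 1 − 0.00 = 1.00
u <-> u = 1 − |0.95 − 0.95| = 1 − 0.00 = 1.00
((w & (w \/ ~0)) <-> w) \/ (u <-> u) = max(1.00, 1.00) = 1.00
w -> v = min(1, 1 − 0.71 + 0.33) = min(1, 0.62) = 0.62
(((w & (w \/ ~0)) <-> w) \/ (u <-> u)) <-> (w -> v) = 1 − |1.00 − 0.62| = 1 − 0.38 = 0.62
~((((w & (w \/ ~0)) <-> w) \/ (u <-> u)) <-> (w -> v)) = 1 − 0.62 = 0.38
~((((w & (w \/ ~0)) <-> w) \/ (u <-> u)) <-> (w -> v)) <-> u = 1 − |0.38 − 0.95| = 1 − 0.57 = 0.43
~(~((((w & (w \/ ~0)) <-> w) \/ (u <-> u)) <-> (w -> v)) <-> u) = 1 − 0.43 = 0.57
~~(~((((w & (w \/ ~0)) <-> w) \/ (u <-> u)) <-> (w -> v)) <-> u) = 1 − 0.57 = 0.43

0.43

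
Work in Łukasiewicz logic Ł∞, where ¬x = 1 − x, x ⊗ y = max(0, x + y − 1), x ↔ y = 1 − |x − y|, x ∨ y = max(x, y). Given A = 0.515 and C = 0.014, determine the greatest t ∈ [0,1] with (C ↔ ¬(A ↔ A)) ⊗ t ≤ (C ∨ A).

A ↔ A = 1 − |0.515 − 0.515| = 1 − 0.000 = 1.000
¬(A ↔ A) = 1 − 1.000 = 0.000
C ↔ ¬(A ↔ A) = 1 − |0.014 − 0.000| = 1 − 0.014 = 0.986
So the left factor is C ↔ ¬(A ↔ A) = 0.986.
C ∨ A = max(0.014, 0.515) = 0.515
So the right-hand bound is C ∨ A = 0.515.
The residuum of the Łukasiewicz t-norm gives the supremum: min(1, 1 − 0.986 + 0.515).
1 − 0.986 + 0.515 = 0.529, so t = min(1, 0.529) = 0.529.
Check: 0.986 ⊗ 0.529 = max(0, 0.515) = 0.515 ≤ 0.515.

0.529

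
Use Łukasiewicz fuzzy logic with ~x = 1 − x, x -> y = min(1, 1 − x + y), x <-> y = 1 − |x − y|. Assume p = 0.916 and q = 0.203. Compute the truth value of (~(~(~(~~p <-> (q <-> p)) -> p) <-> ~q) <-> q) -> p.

~p = 1 − 0.916 = 0.084
~~p = 1 − 0.084 = 0.916
q <-> p = 1 − |0.203 − 0.916| = 1 − 0.713 = 0.287
~~p <-> (q <-> p) = 1 − |0.916 − 0.287| = 1 − 0.629 = 0.371
~(~~p <-> (q <-> p)) = 1 − 0.371 = 0.629
~(~~p <-> (q <-> p)) -> p = min(1, 1 − 0.629 + 0.916) = min(1, 1.287) = 1.000
~(~(~~p <-> (q <-> p)) -> p) = 1 − 1.000 = 0.000
~q = 1 − 0.203 = 0.797
~(~(~~p <-> (q <-> p)) -> p) <-> ~q = 1 − |0.000 − 0.797| = 1 − 0.797 = 0.203
~(~(~(~~p <-> (q <-> p)) -> p) <-> ~q) = 1 − 0.203 = 0.797
~(~(~(~~p <-> (q <-> p)) -> p) <-> ~q) <-> q = 1 − |0.797 − 0.203| = 1 − 0.594 = 0.406
(~(~(~(~~p <-> (q <-> p)) -> p) <-> ~q) <-> q) -> p = min(1, 1 − 0.406 + 0.916) = min(1, 1.510) = 1.000

1.000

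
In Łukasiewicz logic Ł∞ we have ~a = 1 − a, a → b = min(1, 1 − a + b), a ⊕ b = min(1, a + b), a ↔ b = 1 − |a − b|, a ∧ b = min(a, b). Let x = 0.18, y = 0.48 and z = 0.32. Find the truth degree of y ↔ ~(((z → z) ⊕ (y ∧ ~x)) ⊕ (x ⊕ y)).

z → z = min(1, 1 − 0.32 + 0.32) = min(1, 1.00) = 1.00
~x = 1 − 0.18 = 0.82
y ∧ ~x = min(0.48, 0.82) = 0.48
(z → z) ⊕ (y ∧ ~x) = min(1, 1.00 + 0.48) = min(1, 1.48) = 1.00
x ⊕ y = min(1, 0.18 + 0.48) = min(1, 0.66) = 0.66
((z → z) ⊕ (y ∧ ~x)) ⊕ (x ⊕ y) = min(1, 1.00 + 0.66) = min(1, 1.66) = 1.00
~(((z → z) ⊕ (y ∧ ~x)) ⊕ (x ⊕ y)) = 1 − 1.00 = 0.00
y ↔ ~(((z → z) ⊕ (y ∧ ~x)) ⊕ (x ⊕ y)) = 1 − |0.48 − 0.00| = 1 − 0.48 = 0.52

0.52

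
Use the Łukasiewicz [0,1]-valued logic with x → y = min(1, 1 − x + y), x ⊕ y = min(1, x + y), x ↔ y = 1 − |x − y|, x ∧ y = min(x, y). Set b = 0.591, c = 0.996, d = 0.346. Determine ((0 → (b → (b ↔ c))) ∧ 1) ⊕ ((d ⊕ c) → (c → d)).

b ↔ c = 1 − |0.591 − 0.996| = 1 − 0.405 = 0.595
b → (b ↔ c) = min(1, 1 − 0.591 + 0.595) = min(1, 1.004) = 1.000
0 → (b → (b ↔ c)) = min(1, 1 − 0.000 + 1.000) = min(1, 2.000) = 1.000
(0 → (b → (b ↔ c))) ∧ 1 = min(1.000, 1.000) = 1.000
d ⊕ c = min(1, 0.346 + 0.996) = min(1, 1.342) = 1.000
c → d = min(1, 1 − 0.996 + 0.346) = min(1, 0.350) = 0.350
(d ⊕ c) → (c → d) = min(1, 1 − 1.000 + 0.350) = min(1, 0.350) = 0.350
((0 → (b → (b ↔ c))) ∧ 1) ⊕ ((d ⊕ c) → (c → d)) = min(1, 1.000 + 0.350) = min(1, 1.350) = 1.000

1.000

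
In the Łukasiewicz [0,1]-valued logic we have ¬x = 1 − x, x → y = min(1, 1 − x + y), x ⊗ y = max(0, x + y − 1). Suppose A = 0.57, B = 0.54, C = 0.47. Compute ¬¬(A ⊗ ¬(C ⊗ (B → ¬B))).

0.18

¬B = 1 − 0.54 = 0.46
B → ¬B = min(1, 1 − 0.54 + 0.46) = min(1, 0.92) = 0.92
C ⊗ (B → ¬B) = max(0, 0.47 + 0.92 − 1) = max(0, 0.39) = 0.39
¬(C ⊗ (B → ¬B)) = 1 − 0.39 = 0.61
A ⊗ ¬(C ⊗ (B → ¬B)) = max(0, 0.57 + 0.61 − 1) = max(0, 0.18) = 0.18
¬(A ⊗ ¬(C ⊗ (B → ¬B))) = 1 − 0.18 = 0.82
¬¬(A ⊗ ¬(C ⊗ (B → ¬B))) = 1 − 0.82 = 0.18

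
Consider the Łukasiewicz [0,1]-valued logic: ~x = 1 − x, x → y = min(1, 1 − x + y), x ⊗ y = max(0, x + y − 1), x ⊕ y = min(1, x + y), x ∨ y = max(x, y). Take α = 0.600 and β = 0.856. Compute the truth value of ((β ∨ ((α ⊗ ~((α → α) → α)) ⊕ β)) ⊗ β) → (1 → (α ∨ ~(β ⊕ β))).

α → α = min(1, 1 − 0.600 + 0.600) = min(1, 1.000) = 1.000
(α → α) → α = min(1, 1 − 1.000 + 0.600) = min(1, 0.600) = 0.600
~((α → α) → α) = 1 − 0.600 = 0.400
α ⊗ ~((α → α) → α) = max(0, 0.600 + 0.400 − 1) = max(0, 0.000) = 0.000
(α ⊗ ~((α → α) → α)) ⊕ β = min(1, 0.000 + 0.856) = min(1, 0.856) = 0.856
β ∨ ((α ⊗ ~((α → α) → α)) ⊕ β) = max(0.856, 0.856) = 0.856
(β ∨ ((α ⊗ ~((α → α) → α)) ⊕ β)) ⊗ β = max(0, 0.856 + 0.856 − 1) = max(0, 0.712) = 0.712
β ⊕ β = min(1, 0.856 + 0.856) = min(1, 1.712) = 1.000
~(β ⊕ β) = 1 − 1.000 = 0.000
α ∨ ~(β ⊕ β) = max(0.600, 0.000) = 0.600
1 → (α ∨ ~(β ⊕ β)) = min(1, 1 − 1.000 + 0.600) = min(1, 0.600) = 0.600
((β ∨ ((α ⊗ ~((α → α) → α)) ⊕ β)) ⊗ β) → (1 → (α ∨ ~(β ⊕ β))) = min(1, 1 − 0.712 + 0.600) = min(1, 0.888) = 0.888

0.888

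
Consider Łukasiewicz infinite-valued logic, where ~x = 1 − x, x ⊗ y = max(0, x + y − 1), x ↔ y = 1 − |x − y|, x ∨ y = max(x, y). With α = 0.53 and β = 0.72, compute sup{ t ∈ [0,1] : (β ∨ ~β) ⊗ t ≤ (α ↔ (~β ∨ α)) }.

~β = 1 − 0.72 = 0.28
β ∨ ~β = max(0.72, 0.28) = 0.72
So the left factor is β ∨ ~β = 0.72.
~β ∨ α = max(0.28, 0.53) = 0.53
α ↔ (~β ∨ α) = 1 − |0.53 − 0.53| = 1 − 0.00 = 1.00
So the right-hand bound is α ↔ (~β ∨ α) = 1.00.
The residuum of the Łukasiewicz t-norm gives the supremum: min(1, 1 − 0.72 + 1.00).
1 − 0.72 + 1.00 = 1.28, so t = min(1, 1.28) = 1.00.
Check: 0.72 ⊗ 1.00 = max(0, 0.72) = 0.72 ≤ 1.00.

1.00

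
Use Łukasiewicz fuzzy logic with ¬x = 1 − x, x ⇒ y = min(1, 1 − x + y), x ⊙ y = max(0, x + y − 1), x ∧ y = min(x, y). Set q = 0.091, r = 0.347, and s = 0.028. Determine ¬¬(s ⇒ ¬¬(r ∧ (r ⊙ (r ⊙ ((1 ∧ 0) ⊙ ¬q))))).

0.972

1 ∧ 0 = min(1.000, 0.000) = 0.000
¬q = 1 − 0.091 = 0.909
(1 ∧ 0) ⊙ ¬q = max(0, 0.000 + 0.909 − 1) = max(0, -0.091) = 0.000
r ⊙ ((1 ∧ 0) ⊙ ¬q) = max(0, 0.347 + 0.000 − 1) = max(0, -0.653) = 0.000
r ⊙ (r ⊙ ((1 ∧ 0) ⊙ ¬q)) = max(0, 0.347 + 0.000 − 1) = max(0, -0.653) = 0.000
r ∧ (r ⊙ (r ⊙ ((1 ∧ 0) ⊙ ¬q))) = min(0.347, 0.000) = 0.000
¬(r ∧ (r ⊙ (r ⊙ ((1 ∧ 0) ⊙ ¬q)))) = 1 − 0.000 = 1.000
¬¬(r ∧ (r ⊙ (r ⊙ ((1 ∧ 0) ⊙ ¬q)))) = 1 − 1.000 = 0.000
s ⇒ ¬¬(r ∧ (r ⊙ (r ⊙ ((1 ∧ 0) ⊙ ¬q)))) = min(1, 1 − 0.028 + 0.000) = min(1, 0.972) = 0.972
¬(s ⇒ ¬¬(r ∧ (r ⊙ (r ⊙ ((1 ∧ 0) ⊙ ¬q))))) = 1 − 0.972 = 0.028
¬¬(s ⇒ ¬¬(r ∧ (r ⊙ (r ⊙ ((1 ∧ 0) ⊙ ¬q))))) = 1 − 0.028 = 0.972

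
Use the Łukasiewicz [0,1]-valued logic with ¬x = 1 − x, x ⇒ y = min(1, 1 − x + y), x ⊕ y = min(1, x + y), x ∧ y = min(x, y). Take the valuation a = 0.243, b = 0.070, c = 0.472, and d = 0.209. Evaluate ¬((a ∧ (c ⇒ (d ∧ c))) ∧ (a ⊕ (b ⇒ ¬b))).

d ∧ c = min(0.209, 0.472) = 0.209
c ⇒ (d ∧ c) = min(1, 1 − 0.472 + 0.209) = min(1, 0.737) = 0.737
a ∧ (c ⇒ (d ∧ c)) = min(0.243, 0.737) = 0.243
¬b = 1 − 0.070 = 0.930
b ⇒ ¬b = min(1, 1 − 0.070 + 0.930) = min(1, 1.860) = 1.000
a ⊕ (b ⇒ ¬b) = min(1, 0.243 + 1.000) = min(1, 1.243) = 1.000
(a ∧ (c ⇒ (d ∧ c))) ∧ (a ⊕ (b ⇒ ¬b)) = min(0.243, 1.000) = 0.243
¬((a ∧ (c ⇒ (d ∧ c))) ∧ (a ⊕ (b ⇒ ¬b))) = 1 − 0.243 = 0.757

0.757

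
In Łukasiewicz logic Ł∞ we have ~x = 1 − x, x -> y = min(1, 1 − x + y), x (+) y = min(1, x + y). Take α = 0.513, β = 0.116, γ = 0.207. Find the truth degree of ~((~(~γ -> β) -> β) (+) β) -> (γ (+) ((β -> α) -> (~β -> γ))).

1.000

~γ = 1 − 0.207 = 0.793
~γ -> β = min(1, 1 − 0.793 + 0.116) = min(1, 0.323) = 0.323
~(~γ -> β) = 1 − 0.323 = 0.677
~(~γ -> β) -> β = min(1, 1 − 0.677 + 0.116) = min(1, 0.439) = 0.439
(~(~γ -> β) -> β) (+) β = min(1, 0.439 + 0.116) = min(1, 0.555) = 0.555
~((~(~γ -> β) -> β) (+) β) = 1 − 0.555 = 0.445
β -> α = min(1, 1 − 0.116 + 0.513) = min(1, 1.397) = 1.000
~β = 1 − 0.116 = 0.884
~β -> γ = min(1, 1 − 0.884 + 0.207) = min(1, 0.323) = 0.323
(β -> α) -> (~β -> γ) = min(1, 1 − 1.000 + 0.323) = min(1, 0.323) = 0.323
γ (+) ((β -> α) -> (~β -> γ)) = min(1, 0.207 + 0.323) = min(1, 0.530) = 0.530
~((~(~γ -> β) -> β) (+) β) -> (γ (+) ((β -> α) -> (~β -> γ))) = min(1, 1 − 0.445 + 0.530) = min(1, 1.085) = 1.000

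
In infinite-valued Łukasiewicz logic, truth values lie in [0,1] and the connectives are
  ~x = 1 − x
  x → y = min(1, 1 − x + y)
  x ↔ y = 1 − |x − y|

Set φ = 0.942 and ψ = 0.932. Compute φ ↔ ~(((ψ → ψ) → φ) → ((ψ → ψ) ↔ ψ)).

ψ → ψ = min(1, 1 − 0.932 + 0.932) = min(1, 1.000) = 1.000
(ψ → ψ) → φ = min(1, 1 − 1.000 + 0.942) = min(1, 0.942) = 0.942
(ψ → ψ) ↔ ψ = 1 − |1.000 − 0.932| = 1 − 0.068 = 0.932
((ψ → ψ) → φ) → ((ψ → ψ) ↔ ψ) = min(1, 1 − 0.942 + 0.932) = min(1, 0.990) = 0.990
~(((ψ → ψ) → φ) → ((ψ → ψ) ↔ ψ)) = 1 − 0.990 = 0.010
φ ↔ ~(((ψ → ψ) → φ) → ((ψ → ψ) ↔ ψ)) = 1 − |0.942 − 0.010| = 1 − 0.932 = 0.068

0.068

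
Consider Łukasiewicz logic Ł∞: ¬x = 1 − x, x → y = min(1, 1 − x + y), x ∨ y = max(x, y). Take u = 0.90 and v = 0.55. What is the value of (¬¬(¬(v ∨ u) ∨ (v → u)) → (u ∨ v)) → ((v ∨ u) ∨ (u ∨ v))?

v ∨ u = max(0.55, 0.90) = 0.90
¬(v ∨ u) = 1 − 0.90 = 0.10
v → u = min(1, 1 − 0.55 + 0.90) = min(1, 1.35) = 1.00
¬(v ∨ u) ∨ (v → u) = max(0.10, 1.00) = 1.00
¬(¬(v ∨ u) ∨ (v → u)) = 1 − 1.00 = 0.00
¬¬(¬(v ∨ u) ∨ (v → u)) = 1 − 0.00 = 1.00
u ∨ v = max(0.90, 0.55) = 0.90
¬¬(¬(v ∨ u) ∨ (v → u)) → (u ∨ v) = min(1, 1 − 1.00 + 0.90) = min(1, 0.90) = 0.90
(v ∨ u) ∨ (u ∨ v) = max(0.90, 0.90) = 0.90
(¬¬(¬(v ∨ u) ∨ (v → u)) → (u ∨ v)) → ((v ∨ u) ∨ (u ∨ v)) = min(1, 1 − 0.90 + 0.90) = min(1, 1.00) = 1.00

1.00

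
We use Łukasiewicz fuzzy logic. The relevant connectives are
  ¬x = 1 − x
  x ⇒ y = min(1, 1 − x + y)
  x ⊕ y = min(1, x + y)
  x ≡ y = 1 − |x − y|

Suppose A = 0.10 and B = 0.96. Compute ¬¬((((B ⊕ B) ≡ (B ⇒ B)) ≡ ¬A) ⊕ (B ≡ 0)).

B ⊕ B = min(1, 0.96 + 0.96) = min(1, 1.92) = 1.00
B ⇒ B = min(1, 1 − 0.96 + 0.96) = min(1, 1.00) = 1.00
(B ⊕ B) ≡ (B ⇒ B) = 1 − |1.00 − 1.00| = 1 − 0.00 = 1.00
¬A = 1 − 0.10 = 0.90
((B ⊕ B) ≡ (B ⇒ B)) ≡ ¬A = 1 − |1.00 − 0.90| = 1 − 0.10 = 0.90
B ≡ 0 = 1 − |0.96 − 0.00| = 1 − 0.96 = 0.04
(((B ⊕ B) ≡ (B ⇒ B)) ≡ ¬A) ⊕ (B ≡ 0) = min(1, 0.90 + 0.04) = min(1, 0.94) = 0.94
¬((((B ⊕ B) ≡ (B ⇒ B)) ≡ ¬A) ⊕ (B ≡ 0)) = 1 − 0.94 = 0.06
¬¬((((B ⊕ B) ≡ (B ⇒ B)) ≡ ¬A) ⊕ (B ≡ 0)) = 1 − 0.06 = 0.94

0.94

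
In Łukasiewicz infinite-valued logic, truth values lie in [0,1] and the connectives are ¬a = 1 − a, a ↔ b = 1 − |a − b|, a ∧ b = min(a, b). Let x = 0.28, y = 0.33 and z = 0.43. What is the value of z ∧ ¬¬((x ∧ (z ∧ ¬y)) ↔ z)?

¬y = 1 − 0.33 = 0.67
z ∧ ¬y = min(0.43, 0.67) = 0.43
x ∧ (z ∧ ¬y) = min(0.28, 0.43) = 0.28
(x ∧ (z ∧ ¬y)) ↔ z = 1 − |0.28 − 0.43| = 1 − 0.15 = 0.85
¬((x ∧ (z ∧ ¬y)) ↔ z) = 1 − 0.85 = 0.15
¬¬((x ∧ (z ∧ ¬y)) ↔ z) = 1 − 0.15 = 0.85
z ∧ ¬¬((x ∧ (z ∧ ¬y)) ↔ z) = min(0.43, 0.85) = 0.43

0.43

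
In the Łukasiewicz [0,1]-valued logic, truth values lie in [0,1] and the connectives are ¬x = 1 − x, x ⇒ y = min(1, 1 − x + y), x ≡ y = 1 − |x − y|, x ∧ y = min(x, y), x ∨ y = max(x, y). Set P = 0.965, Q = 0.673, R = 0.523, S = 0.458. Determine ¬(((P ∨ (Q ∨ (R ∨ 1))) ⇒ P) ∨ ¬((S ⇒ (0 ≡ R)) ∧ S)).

R ∨ 1 = max(0.523, 1.000) = 1.000
Q ∨ (R ∨ 1) = max(0.673, 1.000) = 1.000
P ∨ (Q ∨ (R ∨ 1)) = max(0.965, 1.000) = 1.000
(P ∨ (Q ∨ (R ∨ 1))) ⇒ P = min(1, 1 − 1.000 + 0.965) = min(1, 0.965) = 0.965
0 ≡ R = 1 − |0.000 − 0.523| = 1 − 0.523 = 0.477
S ⇒ (0 ≡ R) = min(1, 1 − 0.458 + 0.477) = min(1, 1.019) = 1.000
(S ⇒ (0 ≡ R)) ∧ S = min(1.000, 0.458) = 0.458
¬((S ⇒ (0 ≡ R)) ∧ S) = 1 − 0.458 = 0.542
((P ∨ (Q ∨ (R ∨ 1))) ⇒ P) ∨ ¬((S ⇒ (0 ≡ R)) ∧ S) = max(0.965, 0.542) = 0.965
¬(((P ∨ (Q ∨ (R ∨ 1))) ⇒ P) ∨ ¬((S ⇒ (0 ≡ R)) ∧ S)) = 1 − 0.965 = 0.035

0.035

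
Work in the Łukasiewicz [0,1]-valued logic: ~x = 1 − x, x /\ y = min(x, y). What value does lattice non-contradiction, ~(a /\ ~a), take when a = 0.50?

~a = 1 − 0.50 = 0.50
a /\ ~a = min(0.50, 0.50) = 0.50
~(a /\ ~a) = 1 − 0.50 = 0.50
(The value 0.50 < 1 shows this instance is not satisfied; not a Ł∞-tautology — its value is 1 − min(a, 1−a).)

0.50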